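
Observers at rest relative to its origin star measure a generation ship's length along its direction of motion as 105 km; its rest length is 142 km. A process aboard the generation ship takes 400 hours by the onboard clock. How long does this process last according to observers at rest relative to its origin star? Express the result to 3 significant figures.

541 hours

Length contraction gives γ = L₀/L = 142/105 = 1.35238.
Δt = γΔτ = 1.35238 × 400 = 541 hours.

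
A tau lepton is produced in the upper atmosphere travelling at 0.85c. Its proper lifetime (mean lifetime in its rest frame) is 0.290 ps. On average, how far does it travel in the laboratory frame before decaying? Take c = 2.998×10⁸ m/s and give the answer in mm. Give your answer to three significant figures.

0.140 mm

γ = 1/√(1 − β²) = 1/√(1 − 0.7225) = 1/√0.2775 = 1/0.526783 = 1.8983.
Lab-frame lifetime: Δt = γτ = 1.8983 × 0.290 ps = 0.55051 ps.
Distance: d = vΔt = 0.85 × 2.998×10⁸ m/s × 5.5051×10^-13 s = 1.40×10^-4 m = 0.140 mm.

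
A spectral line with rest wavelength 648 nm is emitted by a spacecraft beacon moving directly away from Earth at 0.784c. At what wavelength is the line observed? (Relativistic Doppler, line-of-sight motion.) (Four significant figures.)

Relativistic Doppler for wavelength: λ_obs = λ_src · √((1+β)/(1−β)).
With β = 0.784: factor = √(1.784/0.216) = 2.8739.
λ_obs = 648 × 2.8739 = 1862 nm.

1862 nm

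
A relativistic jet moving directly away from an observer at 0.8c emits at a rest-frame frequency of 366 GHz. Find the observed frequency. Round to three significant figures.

Relativistic Doppler (source moving away): f_obs = f_src · √((1−β)/(1+β)).
With β = 0.8: factor = √(0.2/1.8) = 0.33333.
f_obs = 366 × 0.33333 = 122 GHz.

122 GHz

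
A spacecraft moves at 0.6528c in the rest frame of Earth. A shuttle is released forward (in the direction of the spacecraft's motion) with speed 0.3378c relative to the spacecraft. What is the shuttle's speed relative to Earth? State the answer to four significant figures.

In units of c, u = (u' + v)/(1 + u'v) with u' = 0.3378 and v = 0.6528.
Numerator: 0.3378 + 0.6528 = 0.9906. Denominator: 1 + (0.3378)(0.6528) = 1.22051584.
u = 0.9906/1.22051584 = 0.81162, so the speed is 0.8116c.

0.8116c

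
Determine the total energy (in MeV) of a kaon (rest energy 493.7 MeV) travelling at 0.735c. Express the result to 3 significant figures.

728 MeV

Lorentz factor: γ = (1 − 0.540225)^(−1/2) = 1.4748.
Total energy: E = γmc² = 1.4748 × 493.7 MeV = 728 MeV.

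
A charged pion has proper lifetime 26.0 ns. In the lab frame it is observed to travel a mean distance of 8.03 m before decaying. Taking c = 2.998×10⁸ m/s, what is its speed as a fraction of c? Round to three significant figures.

Lab distance = (lab lifetime)·v = γτ·βc, so βγ = d/(cτ) = 8.030/(2.998×10⁸ × 2.600×10^-8) = 1.0302.
With βγ = 1.0302: γ² = 1 + (βγ)² = 2.06131, and β = (βγ)/γ = 1.0302/1.43573 = 0.718.

0.718c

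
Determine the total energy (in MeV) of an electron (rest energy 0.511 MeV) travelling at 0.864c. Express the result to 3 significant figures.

With β = 0.864, γ = 1/√(1 − 0.864²) = 1/√0.253504 = 1.9861.
Total energy: E = γmc² = 1.9861 × 0.511 MeV = 1.01 MeV.

1.01 MeV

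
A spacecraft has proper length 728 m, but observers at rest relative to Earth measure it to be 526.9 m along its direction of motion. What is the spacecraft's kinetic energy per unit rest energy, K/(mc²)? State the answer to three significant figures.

0.382

γ = L₀/L = 728/526.9 = 1.38167.
Since K = (γ−1)mc², K/(mc²) = 1.38167 − 1 = 0.382.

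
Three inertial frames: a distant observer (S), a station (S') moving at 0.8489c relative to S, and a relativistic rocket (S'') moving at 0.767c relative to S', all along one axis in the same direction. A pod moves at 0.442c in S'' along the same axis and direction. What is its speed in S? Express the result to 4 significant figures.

0.9917c

First combine the pod and relativistic rocket (S''→S'): u₁ = (0.442 + 0.767)/(1 + 0.442×0.767) = 1.209/1.339014 = 0.9029.
Then combine with the station (S'→S): u = (0.9029 + 0.8489)/(1 + 0.9029×0.8489) = 1.7518/1.76647181 = 0.99169.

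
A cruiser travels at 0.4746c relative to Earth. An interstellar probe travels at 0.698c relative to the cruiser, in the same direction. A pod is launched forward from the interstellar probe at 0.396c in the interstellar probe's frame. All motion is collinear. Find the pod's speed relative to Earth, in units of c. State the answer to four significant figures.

Apply u = (u'+v)/(1+u'v) twice. Pod in the cruiser frame: (0.396+0.698)/(1+0.396·0.698) = 1.094/1.276408 = 0.85709c.
That velocity, transformed to the rest frame of Earth: (0.85709+0.4746)/(1+0.85709·0.4746) = 1.33169/1.406774914 = 0.94663c.

0.9466c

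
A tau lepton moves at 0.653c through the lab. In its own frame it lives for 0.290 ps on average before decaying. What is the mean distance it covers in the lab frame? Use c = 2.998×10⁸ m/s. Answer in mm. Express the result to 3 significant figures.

With β = 0.653, γ = 1/√(1 − 0.653²) = 1/√0.573591 = 1.3204.
Lab-frame lifetime: Δt = γτ = 1.3204 × 0.290 ps = 0.38292 ps.
Distance: d = vΔt = 0.653 × 2.998×10⁸ m/s × 3.8292×10^-13 s = 7.50×10^-5 m = 0.0750 mm.

0.0750 mm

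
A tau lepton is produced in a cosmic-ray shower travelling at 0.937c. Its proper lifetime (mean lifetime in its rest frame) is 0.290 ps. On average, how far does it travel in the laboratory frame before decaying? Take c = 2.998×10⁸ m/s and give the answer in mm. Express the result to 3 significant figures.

With β = 0.937, γ = 1/√(1 − 0.937²) = 1/√0.122031 = 2.8626.
Lab-frame lifetime: Δt = γτ = 2.8626 × 0.290 ps = 0.83015 ps.
Distance: d = vΔt = 0.937 × 2.998×10⁸ m/s × 8.3015×10^-13 s = 2.33×10^-4 m = 0.233 mm.

0.233 mm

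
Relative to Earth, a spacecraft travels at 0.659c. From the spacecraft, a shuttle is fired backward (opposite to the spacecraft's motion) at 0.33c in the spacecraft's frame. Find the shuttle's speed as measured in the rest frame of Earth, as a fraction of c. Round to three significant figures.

In units of c, u = (u' + v)/(1 + u'v) with u' = −0.33 and v = 0.659.
Numerator: −0.33 + 0.659 = 0.329. Denominator: 1 + (−0.33)(0.659) = 0.78253.
u = 0.329/0.78253 = 0.42043, so the speed is 0.420c.

0.420c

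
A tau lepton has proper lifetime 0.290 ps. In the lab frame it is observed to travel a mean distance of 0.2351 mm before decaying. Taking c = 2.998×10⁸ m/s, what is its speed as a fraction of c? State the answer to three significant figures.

0.938c

Lab distance = (lab lifetime)·v = γτ·βc, so βγ = d/(cτ) = 2.351×10^-4/(2.998×10⁸ × 2.900×10^-13) = 2.7041.
With βγ = 2.7041: γ² = 1 + (βγ)² = 8.31216, and β = (βγ)/γ = 2.7041/2.88308 = 0.938.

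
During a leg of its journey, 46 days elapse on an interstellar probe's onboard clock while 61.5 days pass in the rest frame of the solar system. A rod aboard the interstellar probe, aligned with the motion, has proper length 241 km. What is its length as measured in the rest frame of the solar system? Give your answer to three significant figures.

180 km

From Δt = γΔτ: γ = 61.5/46 = 1.33696.
L = L₀/γ = 241/1.33696 = 180 km.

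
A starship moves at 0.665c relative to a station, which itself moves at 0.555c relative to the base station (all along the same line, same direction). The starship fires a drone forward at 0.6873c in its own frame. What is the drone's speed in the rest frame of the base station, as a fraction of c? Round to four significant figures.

First combine the drone and starship (S''→S'): u₁ = (0.6873 + 0.665)/(1 + 0.6873×0.665) = 1.3523/1.4570545 = 0.92811.
Then combine with the station (S'→S): u = (0.92811 + 0.555)/(1 + 0.92811×0.555) = 1.48311/1.51510105 = 0.97889.

0.9789c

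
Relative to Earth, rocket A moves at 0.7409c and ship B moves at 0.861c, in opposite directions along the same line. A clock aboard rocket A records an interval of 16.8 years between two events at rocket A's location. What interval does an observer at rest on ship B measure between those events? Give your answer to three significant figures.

Transform rocket A's velocity into ship B's frame: (0.7409 + 0.861)/(1 + 0.7409·0.861) = 1.6019/1.6379149, so the relative speed is 0.97801c.
At |u| = 0.97801c, γ = (1 − 0.956504)^(−1/2) = 4.7949.
Rocket A's interval is proper; time dilation gives Δt_B = γΔτ = 4.7949 × 16.8 years = 80.6 years.

80.6 years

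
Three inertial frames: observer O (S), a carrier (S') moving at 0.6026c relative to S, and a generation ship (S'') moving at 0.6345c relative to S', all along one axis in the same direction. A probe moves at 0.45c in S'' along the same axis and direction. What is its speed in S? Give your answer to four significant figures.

Apply u = (u'+v)/(1+u'v) twice. Probe in the carrier frame: (0.45+0.6345)/(1+0.45·0.6345) = 1.0845/1.285525 = 0.84362c.
That velocity, transformed to the rest frame of observer O: (0.84362+0.6026)/(1+0.84362·0.6026) = 1.44622/1.508365412 = 0.9588c.

0.9588c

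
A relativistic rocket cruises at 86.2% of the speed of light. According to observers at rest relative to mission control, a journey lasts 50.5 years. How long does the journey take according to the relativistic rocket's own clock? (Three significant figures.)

25.6 years

Lorentz factor: γ = (1 − 0.743044)^(−1/2) = 1.9727.
The relativistic rocket's clock runs slow as seen from mission control, so Δτ = Δt/γ = 50.5/1.9727 = 25.6 years.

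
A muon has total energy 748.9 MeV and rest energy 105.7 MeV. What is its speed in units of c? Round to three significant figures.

γ = E/(mc²) = 748.9/105.7 = 7.0851.
β = √(1 − 1/γ²) = √(1 − 0.0199209) = √0.9800791 = 0.990.

0.990c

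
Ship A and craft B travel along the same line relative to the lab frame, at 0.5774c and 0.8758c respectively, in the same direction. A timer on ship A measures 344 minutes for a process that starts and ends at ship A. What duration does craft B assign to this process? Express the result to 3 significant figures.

431 minutes

Transform ship A's velocity into craft B's frame: (0.5774 − 0.8758)/(1 − 0.5774·0.8758) = −0.2984/0.49431308, so the relative speed is 0.60367c.
γ for this relative speed: γ = 1/√(1 − 0.364417) = 1.2543.
The clock on ship A records proper time, so craft B measures Δt = γΔτ = 1.2543 × 344 = 431 minutes.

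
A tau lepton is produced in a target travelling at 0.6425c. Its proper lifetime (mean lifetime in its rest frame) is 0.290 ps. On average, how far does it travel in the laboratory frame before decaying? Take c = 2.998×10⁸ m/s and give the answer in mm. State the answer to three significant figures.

0.0729 mm

β² = 0.41280625, so γ = 1/√0.58719375 = 1.305.
Lab-frame lifetime: Δt = γτ = 1.305 × 0.290 ps = 0.37845 ps.
Distance: d = vΔt = 0.6425 × 2.998×10⁸ m/s × 3.7845×10^-13 s = 7.29×10^-5 m = 0.0729 mm.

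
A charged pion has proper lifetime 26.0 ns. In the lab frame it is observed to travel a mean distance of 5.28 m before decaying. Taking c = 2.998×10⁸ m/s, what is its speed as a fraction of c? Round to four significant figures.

d = βγcτ ⇒ βγ = d/(cτ) = 5.280 m / (7.7948 m) = 0.67737.
β = (βγ)/√(1+(βγ)²) = 0.67737/√1.45883 = 0.5608.

0.5608c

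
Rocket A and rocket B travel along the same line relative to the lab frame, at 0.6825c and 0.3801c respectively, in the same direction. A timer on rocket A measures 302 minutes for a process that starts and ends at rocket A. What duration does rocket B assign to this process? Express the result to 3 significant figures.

The velocity of rocket A relative to rocket B is (0.6825 − 0.3801)c / (1 − 0.6825×0.3801) = 0.40833c; relative speed 0.40833c.
γ for this relative speed: γ = 1/√(1 − 0.166733) = 1.0955.
Rocket A's interval is proper; time dilation gives Δt_B = γΔτ = 1.0955 × 302 minutes = 331 minutes.

331 minutes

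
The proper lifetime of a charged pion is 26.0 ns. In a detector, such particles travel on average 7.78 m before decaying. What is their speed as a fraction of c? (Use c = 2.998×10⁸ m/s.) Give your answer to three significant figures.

Lab distance = (lab lifetime)·v = γτ·βc, so βγ = d/(cτ) = 7.780/(2.998×10⁸ × 2.600×10^-8) = 0.9981.
With βγ = 0.9981: γ² = 1 + (βγ)² = 1.996204, and β = (βγ)/γ = 0.9981/1.41287 = 0.706.

0.706c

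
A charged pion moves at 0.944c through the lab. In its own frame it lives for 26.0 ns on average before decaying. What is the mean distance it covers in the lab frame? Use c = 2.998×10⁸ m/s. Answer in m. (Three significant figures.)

22.3 m

γ = 1/√(1 − β²) = 1/√(1 − 0.891136) = 1/√0.108864 = 1/0.329945 = 3.0308.
Lab-frame lifetime: Δt = γτ = 3.0308 × 26.0 ns = 78.801 ns.
Distance: d = vΔt = 0.944 × 2.998×10⁸ m/s × 7.8801×10^-8 s = 22.3 m.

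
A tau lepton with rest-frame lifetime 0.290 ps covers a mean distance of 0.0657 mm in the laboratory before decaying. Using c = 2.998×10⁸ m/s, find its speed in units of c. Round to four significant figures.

Lab distance = (lab lifetime)·v = γτ·βc, so βγ = d/(cτ) = 6.570×10^-5/(2.998×10⁸ × 2.900×10^-13) = 0.75568.
With βγ = 0.75568: γ² = 1 + (βγ)² = 1.571052, and β = (βγ)/γ = 0.75568/1.25342 = 0.6029.

0.6029c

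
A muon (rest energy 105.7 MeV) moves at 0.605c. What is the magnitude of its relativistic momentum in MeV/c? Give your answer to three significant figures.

Lorentz factor: γ = (1 − 0.366025)^(−1/2) = 1.2559.
Momentum: p = γβ·mc = 1.2559 × 0.605 × 105.7 MeV/c = 80.3 MeV/c.

80.3 MeV/c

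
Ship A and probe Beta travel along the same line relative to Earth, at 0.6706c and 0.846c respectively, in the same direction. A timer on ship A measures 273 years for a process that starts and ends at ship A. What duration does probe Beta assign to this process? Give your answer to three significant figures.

Speed of ship A in probe Beta's frame: u = (v_A − v_B)/(1 − v_A v_B/c²) = (0.6706 − 0.846)/(1 − 0.6706×0.846) = −0.1754/0.4326724 = −0.40539; |u| = 0.40539c.
γ for this relative speed: γ = 1/√(1 − 0.164341) = 1.0939.
Ship A's interval is proper; time dilation gives Δt_B = γΔτ = 1.0939 × 273 years = 299 years.

299 years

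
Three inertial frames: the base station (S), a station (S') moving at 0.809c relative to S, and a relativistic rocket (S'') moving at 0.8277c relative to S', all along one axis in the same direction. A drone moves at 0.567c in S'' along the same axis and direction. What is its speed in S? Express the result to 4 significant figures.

0.9945c

Compose velocities in two stages. Stage 1 (into S'): u₁ = (0.567+0.8277)/(1+0.567×0.8277) = 0.94922.
Stage 2 (into S): u = (0.94922+0.809)/(1+0.94922×0.809) = 0.99451, so the speed is 0.9945c.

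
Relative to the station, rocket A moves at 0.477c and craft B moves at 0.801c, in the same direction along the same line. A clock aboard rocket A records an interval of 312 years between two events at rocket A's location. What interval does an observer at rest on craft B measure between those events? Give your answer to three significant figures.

366 years

Transform rocket A's velocity into craft B's frame: (0.477 − 0.801)/(1 − 0.477·0.801) = −0.324/0.617923, so the relative speed is 0.52434c.
At |u| = 0.52434c, γ = (1 − 0.274932)^(−1/2) = 1.1744.
The clock on rocket A records proper time, so craft B measures Δt = γΔτ = 1.1744 × 312 = 366 years.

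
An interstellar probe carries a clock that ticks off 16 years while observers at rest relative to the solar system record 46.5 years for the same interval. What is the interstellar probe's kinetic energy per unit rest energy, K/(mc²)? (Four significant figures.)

1.906

From Δt = γΔτ: γ = 46.5/16 = 2.90625.
Since K = (γ−1)mc², K/(mc²) = 2.90625 − 1 = 1.906.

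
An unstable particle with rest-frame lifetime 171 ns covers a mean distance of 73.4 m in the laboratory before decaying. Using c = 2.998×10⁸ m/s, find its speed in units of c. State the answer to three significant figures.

Lab distance = (lab lifetime)·v = γτ·βc, so βγ = d/(cτ) = 73.40/(2.998×10⁸ × 1.710×10^-7) = 1.4318.
With βγ = 1.4318: γ² = 1 + (βγ)² = 3.05005, and β = (βγ)/γ = 1.4318/1.74644 = 0.820.

0.820c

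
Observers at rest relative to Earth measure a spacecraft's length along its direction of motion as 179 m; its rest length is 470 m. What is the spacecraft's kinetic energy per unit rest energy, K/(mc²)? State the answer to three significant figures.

1.63

γ = L₀/L = 470/179 = 2.6257.
K/(mc²) = γ − 1 = 2.6257 − 1 = 1.63.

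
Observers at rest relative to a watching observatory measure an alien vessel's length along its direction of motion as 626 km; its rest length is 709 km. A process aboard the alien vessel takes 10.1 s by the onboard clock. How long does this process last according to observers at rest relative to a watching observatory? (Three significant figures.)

11.4 s

γ = L₀/L = 709/626 = 1.13259.
The same γ dilates the second interval: 1.13259 × 10.1 s = 11.4 s.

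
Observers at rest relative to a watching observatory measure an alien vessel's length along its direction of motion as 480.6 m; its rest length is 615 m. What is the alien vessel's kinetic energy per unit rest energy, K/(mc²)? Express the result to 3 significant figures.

0.280

From L = L₀/γ: γ = 615/480.6 = 1.27965.
Since K = (γ−1)mc², K/(mc²) = 1.27965 − 1 = 0.280.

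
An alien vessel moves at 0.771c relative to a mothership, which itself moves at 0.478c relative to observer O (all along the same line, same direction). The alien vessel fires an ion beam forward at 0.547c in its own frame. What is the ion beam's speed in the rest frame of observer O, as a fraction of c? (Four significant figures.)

0.9736c

Compose velocities in two stages. Stage 1 (into S'): u₁ = (0.547+0.771)/(1+0.547×0.771) = 0.92704.
Stage 2 (into S): u = (0.92704+0.478)/(1+0.92704×0.478) = 0.97361, so the speed is 0.9736c.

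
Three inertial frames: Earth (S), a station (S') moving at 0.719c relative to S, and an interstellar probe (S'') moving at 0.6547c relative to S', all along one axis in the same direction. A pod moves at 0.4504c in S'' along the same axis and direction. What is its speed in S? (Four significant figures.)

0.9745c

Compose velocities in two stages. Stage 1 (into S'): u₁ = (0.4504+0.6547)/(1+0.4504×0.6547) = 0.85344.
Stage 2 (into S): u = (0.85344+0.719)/(1+0.85344×0.719) = 0.97448, so the speed is 0.9745c.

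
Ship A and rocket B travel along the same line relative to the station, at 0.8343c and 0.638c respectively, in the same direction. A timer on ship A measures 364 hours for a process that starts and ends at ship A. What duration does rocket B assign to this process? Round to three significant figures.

Speed of ship A in rocket B's frame: u = (v_A − v_B)/(1 − v_A v_B/c²) = (0.8343 − 0.638)/(1 − 0.8343×0.638) = 0.1963/0.4677166 = 0.4197; |u| = 0.4197c.
At |u| = 0.4197c, γ = (1 − 0.176148)^(−1/2) = 1.1017.
The clock on ship A records proper time, so rocket B measures Δt = γΔτ = 1.1017 × 364 = 401 hours.

401 hours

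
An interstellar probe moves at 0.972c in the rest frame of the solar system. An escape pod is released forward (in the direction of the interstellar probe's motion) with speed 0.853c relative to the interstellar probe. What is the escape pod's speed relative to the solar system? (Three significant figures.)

Relativistic velocity addition: u = (u' + v)/(1 + u'v/c²), with u' = 0.853c and v = 0.972c.
Numerator: 0.853 + 0.972 = 1.825. Denominator: 1 + (0.853)(0.972) = 1.829116.
u = 1.825/1.829116 = 0.99775, so the speed is 0.998c.

0.998c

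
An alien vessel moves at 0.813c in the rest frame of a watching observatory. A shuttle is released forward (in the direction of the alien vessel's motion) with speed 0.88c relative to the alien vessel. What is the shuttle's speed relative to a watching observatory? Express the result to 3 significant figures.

Relativistic velocity addition: u = (u' + v)/(1 + u'v/c²), with u' = 0.88c and v = 0.813c.
Numerator: 0.88 + 0.813 = 1.693. Denominator: 1 + (0.88)(0.813) = 1.71544.
u = 1.693/1.71544 = 0.98692, so the speed is 0.987c.

0.987c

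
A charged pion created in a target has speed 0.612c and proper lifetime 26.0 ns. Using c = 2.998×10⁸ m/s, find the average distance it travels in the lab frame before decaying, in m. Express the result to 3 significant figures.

γ = 1/√(1 − β²) = 1/√(1 − 0.374544) = 1/√0.625456 = 1/0.790858 = 1.2644.
Lab-frame lifetime: Δt = γτ = 1.2644 × 26.0 ns = 32.874 ns.
Distance: d = vΔt = 0.612 × 2.998×10⁸ m/s × 3.2874×10^-8 s = 6.03 m.

6.03 m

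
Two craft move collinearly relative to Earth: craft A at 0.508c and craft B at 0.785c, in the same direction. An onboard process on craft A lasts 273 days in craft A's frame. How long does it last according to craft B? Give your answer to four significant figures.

307.6 days

Transform craft A's velocity into craft B's frame: (0.508 − 0.785)/(1 − 0.508·0.785) = −0.277/0.60122, so the relative speed is 0.46073c.
γ for this relative speed: γ = 1/√(1 − 0.212272) = 1.1267.
Craft A's interval is proper; time dilation gives Δt_B = γΔτ = 1.1267 × 273 days = 307.6 days.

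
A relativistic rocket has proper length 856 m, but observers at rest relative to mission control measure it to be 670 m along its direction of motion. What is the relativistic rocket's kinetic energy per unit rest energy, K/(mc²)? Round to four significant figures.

0.2776

Length contraction gives γ = L₀/L = 856/670 = 1.27761.
Since K = (γ−1)mc², K/(mc²) = 1.27761 − 1 = 0.2776.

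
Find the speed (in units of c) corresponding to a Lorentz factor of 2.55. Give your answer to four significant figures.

0.9199c

β = √(1 − 1/γ²) = √(1 − 1/6.5025) = √0.846213 = 0.9199.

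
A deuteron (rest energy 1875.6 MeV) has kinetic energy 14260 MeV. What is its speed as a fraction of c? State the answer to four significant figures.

0.9932c

γ = 1 + K/(mc²) = 1 + 14260/1875.6 = 8.6029.
β = √(1 − 1/γ²) = √(1 − 0.0135117) = √0.9864883 = 0.9932.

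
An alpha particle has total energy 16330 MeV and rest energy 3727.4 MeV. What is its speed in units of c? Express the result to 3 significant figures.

0.974c

γ = E/(mc²) = 16330/3727.4 = 4.3811.
β = √(1 − 1/γ²) = √(1 − 0.0520995) = √0.9479005 = 0.974.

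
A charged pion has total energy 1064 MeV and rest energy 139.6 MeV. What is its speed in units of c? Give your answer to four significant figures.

0.9914c

Total energy E = γmc² gives γ = 1064/139.6 = 7.6218.
Hence β = √(1 − 1/γ²) = √(1 − 0.0172141) = √0.9827859 = 0.9914.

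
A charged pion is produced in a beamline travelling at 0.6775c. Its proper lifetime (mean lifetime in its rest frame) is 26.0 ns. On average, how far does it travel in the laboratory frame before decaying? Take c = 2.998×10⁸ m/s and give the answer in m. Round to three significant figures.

Lorentz factor: γ = (1 − 0.45900625)^(−1/2) = 1.3596.
Lab-frame lifetime: Δt = γτ = 1.3596 × 26.0 ns = 35.35 ns.
Distance: d = vΔt = 0.6775 × 2.998×10⁸ m/s × 3.5350×10^-8 s = 7.18 m.

7.18 m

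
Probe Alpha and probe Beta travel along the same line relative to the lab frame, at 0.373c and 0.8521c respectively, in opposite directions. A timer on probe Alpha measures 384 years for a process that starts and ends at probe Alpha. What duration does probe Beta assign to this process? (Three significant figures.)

The velocity of probe Alpha relative to probe Beta is (0.373 + 0.8521)c / (1 + 0.373×0.8521) = 0.92963c; relative speed 0.92963c.
At |u| = 0.92963c, γ = (1 − 0.864212)^(−1/2) = 2.7137.
Probe Alpha's interval is proper; time dilation gives Δt_B = γΔτ = 2.7137 × 384 years = 1040 years.

1040 years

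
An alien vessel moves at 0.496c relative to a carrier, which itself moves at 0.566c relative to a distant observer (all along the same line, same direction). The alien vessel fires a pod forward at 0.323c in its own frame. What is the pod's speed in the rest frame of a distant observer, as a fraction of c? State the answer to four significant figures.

Apply u = (u'+v)/(1+u'v) twice. Pod in the carrier frame: (0.323+0.496)/(1+0.323·0.496) = 0.819/1.160208 = 0.70591c.
That velocity, transformed to the rest frame of a distant observer: (0.70591+0.566)/(1+0.70591·0.566) = 1.27191/1.39954506 = 0.9088c.

0.9088c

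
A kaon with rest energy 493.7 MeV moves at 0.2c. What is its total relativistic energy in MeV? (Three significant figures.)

504 MeV

With β = 0.2, γ = 1/√(1 − 0.2²) = 1/√0.96 = 1.0206.
Total energy: E = γmc² = 1.0206 × 493.7 MeV = 504 MeV.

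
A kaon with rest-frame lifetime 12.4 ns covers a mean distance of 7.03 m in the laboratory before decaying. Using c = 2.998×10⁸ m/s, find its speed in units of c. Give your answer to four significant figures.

0.8840c

Lab distance = (lab lifetime)·v = γτ·βc, so βγ = d/(cτ) = 7.030/(2.998×10⁸ × 1.240×10^-8) = 1.891.
With βγ = 1.891: γ² = 1 + (βγ)² = 4.57588, and β = (βγ)/γ = 1.891/2.13913 = 0.8840.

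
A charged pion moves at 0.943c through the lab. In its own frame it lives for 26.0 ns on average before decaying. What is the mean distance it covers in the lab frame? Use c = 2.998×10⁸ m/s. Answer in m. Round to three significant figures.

With β = 0.943, γ = 1/√(1 − 0.943²) = 1/√0.110751 = 3.0049.
Lab-frame lifetime: Δt = γτ = 3.0049 × 26.0 ns = 78.127 ns.
Distance: d = vΔt = 0.943 × 2.998×10⁸ m/s × 7.8127×10^-8 s = 22.1 m.

22.1 m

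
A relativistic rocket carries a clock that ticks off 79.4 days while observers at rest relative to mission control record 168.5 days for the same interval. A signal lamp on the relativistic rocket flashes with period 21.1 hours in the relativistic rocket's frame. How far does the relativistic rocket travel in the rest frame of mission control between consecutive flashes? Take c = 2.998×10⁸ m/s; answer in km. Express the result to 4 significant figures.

4.263×10^10 km

The time-dilation ratio gives γ = 168.5/79.4 = 2.12217.
β = √(1 − 1/γ²) = 0.88202. Lab-frame period = γτ = 2.12217×21.1 hours = 44.778 hours. Distance = βc × γτ = 0.88202 × 2.998×10⁸ m/s × 161200.8 s = 4.2626×10^13 m = 4.263×10^10 km.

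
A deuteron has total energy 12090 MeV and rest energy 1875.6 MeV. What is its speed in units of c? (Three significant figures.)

0.988c

γ = E/(mc²) = 12090/1875.6 = 6.4459.
β = √(1 − 1/γ²) = √(1 − 0.0240676) = √0.9759324 = 0.988.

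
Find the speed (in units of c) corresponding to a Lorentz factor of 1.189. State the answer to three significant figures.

0.541c

β = √(1 − 1/γ²) = √(1 − 1/1.413721) = √0.292647 = 0.541.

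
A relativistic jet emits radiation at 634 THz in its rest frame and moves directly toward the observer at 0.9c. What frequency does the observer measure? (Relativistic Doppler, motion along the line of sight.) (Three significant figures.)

Relativistic Doppler (source moving toward): f_obs = f_src · √((1+β)/(1−β)).
With β = 0.9: factor = √(1.9/0.1) = 4.3589.
f_obs = 634 × 4.3589 = 2760 THz.

2760 THz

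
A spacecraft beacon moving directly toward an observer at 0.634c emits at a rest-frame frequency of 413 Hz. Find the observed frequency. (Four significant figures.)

872.6 Hz

Relativistic Doppler (source moving toward): f_obs = f_src · √((1+β)/(1−β)).
With β = 0.634: factor = √(1.634/0.366) = 2.1129.
f_obs = 413 × 2.1129 = 872.6 Hz.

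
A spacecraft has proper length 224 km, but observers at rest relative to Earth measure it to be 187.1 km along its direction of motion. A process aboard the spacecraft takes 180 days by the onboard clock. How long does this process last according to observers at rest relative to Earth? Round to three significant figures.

215 days

Length contraction gives γ = L₀/L = 224/187.1 = 1.19722.
Δt = γΔτ = 1.19722 × 180 = 215 days.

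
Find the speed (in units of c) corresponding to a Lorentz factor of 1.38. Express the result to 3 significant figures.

β = √(1 − 1/γ²) = √(1 − 1/1.9044) = √0.4749 = 0.689.

0.689c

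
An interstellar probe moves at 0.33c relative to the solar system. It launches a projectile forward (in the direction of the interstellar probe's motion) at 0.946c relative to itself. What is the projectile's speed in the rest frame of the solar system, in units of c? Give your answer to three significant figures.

Relativistic velocity addition: u = (u' + v)/(1 + u'v/c²), with u' = 0.946c and v = 0.33c.
Numerator: 0.946 + 0.33 = 1.276. Denominator: 1 + (0.946)(0.33) = 1.31218.
u = 1.276/1.31218 = 0.97243, so the speed is 0.972c.

0.972c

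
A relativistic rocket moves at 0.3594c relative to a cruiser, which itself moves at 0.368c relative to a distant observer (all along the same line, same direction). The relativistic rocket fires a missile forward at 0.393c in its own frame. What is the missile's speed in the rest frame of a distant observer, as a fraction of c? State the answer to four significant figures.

0.8267c

Compose velocities in two stages. Stage 1 (into S'): u₁ = (0.393+0.3594)/(1+0.393×0.3594) = 0.65928.
Stage 2 (into S): u = (0.65928+0.368)/(1+0.65928×0.368) = 0.82671, so the speed is 0.8267c.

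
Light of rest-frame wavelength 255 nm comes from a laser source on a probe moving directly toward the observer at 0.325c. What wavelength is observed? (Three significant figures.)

182 nm

Relativistic Doppler for wavelength: λ_obs = λ_src · √((1−β)/(1+β)).
With β = 0.325: factor = √(0.675/1.325) = 0.71375.
λ_obs = 255 × 0.71375 = 182 nm.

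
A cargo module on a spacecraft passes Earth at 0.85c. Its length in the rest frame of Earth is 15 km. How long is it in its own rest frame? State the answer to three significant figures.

β² = 0.7225, so γ = 1/√0.2775 = 1.8983.
Proper length: L₀ = γ·L = 1.8983 × 15 = 28.5 km.

28.5 km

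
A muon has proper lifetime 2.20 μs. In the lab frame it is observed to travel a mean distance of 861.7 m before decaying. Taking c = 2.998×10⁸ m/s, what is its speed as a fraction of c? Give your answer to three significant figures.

0.794c

Let x = d/(cτ) = 861.7 m / (2.998×10⁸ m/s × 2.200×10^-6 s) = 1.3065. Since d = βγcτ, x = βγ = β/√(1−β²).
Solving: β² = x²/(1+x²) = 1.70694/2.70694 = 0.630579, so β = 0.794.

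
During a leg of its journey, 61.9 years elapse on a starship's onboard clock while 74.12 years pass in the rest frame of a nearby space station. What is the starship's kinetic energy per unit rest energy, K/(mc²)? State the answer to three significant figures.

From Δt = γΔτ: γ = 74.12/61.9 = 1.19742.
Since K = (γ−1)mc², K/(mc²) = 1.19742 − 1 = 0.197.

0.197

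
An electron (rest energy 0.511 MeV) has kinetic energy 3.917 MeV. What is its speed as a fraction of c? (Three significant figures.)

0.993c

γ = 1 + K/(mc²) = 1 + 3.917/0.511 = 8.6654.
β = √(1 − 1/γ²) = √(1 − 0.0133175) = √0.9866825 = 0.993.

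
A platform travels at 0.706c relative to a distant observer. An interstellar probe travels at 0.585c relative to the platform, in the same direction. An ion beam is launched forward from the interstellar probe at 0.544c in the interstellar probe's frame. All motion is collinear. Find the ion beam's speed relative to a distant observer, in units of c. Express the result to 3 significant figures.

Compose velocities in two stages. Stage 1 (into S'): u₁ = (0.544+0.585)/(1+0.544×0.585) = 0.85644.
Stage 2 (into S): u = (0.85644+0.706)/(1+0.85644×0.706) = 0.9737, so the speed is 0.974c.

0.974c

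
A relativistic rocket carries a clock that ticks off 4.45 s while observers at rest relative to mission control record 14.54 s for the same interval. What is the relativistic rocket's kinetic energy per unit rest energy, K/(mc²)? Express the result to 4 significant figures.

From Δt = γΔτ: γ = 14.54/4.45 = 3.26742.
Since K = (γ−1)mc², K/(mc²) = 3.26742 − 1 = 2.267.

2.267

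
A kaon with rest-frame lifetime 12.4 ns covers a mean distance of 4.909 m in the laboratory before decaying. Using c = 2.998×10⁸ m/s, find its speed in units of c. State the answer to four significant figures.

0.7972c

Lab distance = (lab lifetime)·v = γτ·βc, so βγ = d/(cτ) = 4.909/(2.998×10⁸ × 1.240×10^-8) = 1.3205.
With βγ = 1.3205: γ² = 1 + (βγ)² = 2.74372, and β = (βγ)/γ = 1.3205/1.65642 = 0.7972.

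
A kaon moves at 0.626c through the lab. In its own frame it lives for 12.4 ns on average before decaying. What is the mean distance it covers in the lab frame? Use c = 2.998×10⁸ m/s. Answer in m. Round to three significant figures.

2.98 m

γ = 1/√(1 − β²) = 1/√(1 − 0.391876) = 1/√0.608124 = 1/0.779823 = 1.2823.
Lab-frame lifetime: Δt = γτ = 1.2823 × 12.4 ns = 15.901 ns.
Distance: d = vΔt = 0.626 × 2.998×10⁸ m/s × 1.5901×10^-8 s = 2.98 m.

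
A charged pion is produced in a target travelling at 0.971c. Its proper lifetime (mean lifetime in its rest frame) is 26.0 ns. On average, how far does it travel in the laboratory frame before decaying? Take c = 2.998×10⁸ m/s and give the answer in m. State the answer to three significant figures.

31.7 m

With β = 0.971, γ = 1/√(1 − 0.971²) = 1/√0.057159 = 4.1827.
Lab-frame lifetime: Δt = γτ = 4.1827 × 26.0 ns = 108.75 ns.
Distance: d = vΔt = 0.971 × 2.998×10⁸ m/s × 1.0875×10^-7 s = 31.7 m.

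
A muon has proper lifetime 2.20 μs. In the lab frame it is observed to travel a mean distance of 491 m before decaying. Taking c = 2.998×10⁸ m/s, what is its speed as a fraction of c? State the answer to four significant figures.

d = βγcτ ⇒ βγ = d/(cτ) = 491.0 m / (659.56 m) = 0.74444.
β = (βγ)/√(1+(βγ)²) = 0.74444/√1.554191 = 0.5971.

0.5971c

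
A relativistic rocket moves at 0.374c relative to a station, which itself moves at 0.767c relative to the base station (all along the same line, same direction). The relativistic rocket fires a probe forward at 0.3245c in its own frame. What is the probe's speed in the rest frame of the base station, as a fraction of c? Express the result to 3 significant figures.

0.941c

Apply u = (u'+v)/(1+u'v) twice. Probe in the station frame: (0.3245+0.374)/(1+0.3245·0.374) = 0.6985/1.121363 = 0.6229c.
That velocity, transformed to the rest frame of the base station: (0.6229+0.767)/(1+0.6229·0.767) = 1.3899/1.4777643 = 0.94054c.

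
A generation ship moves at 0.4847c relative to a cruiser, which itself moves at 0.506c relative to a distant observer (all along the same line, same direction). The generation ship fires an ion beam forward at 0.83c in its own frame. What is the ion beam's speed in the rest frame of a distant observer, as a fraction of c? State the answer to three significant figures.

First combine the ion beam and generation ship (S''→S'): u₁ = (0.83 + 0.4847)/(1 + 0.83×0.4847) = 1.3147/1.402301 = 0.93753.
Then combine with the cruiser (S'→S): u = (0.93753 + 0.506)/(1 + 0.93753×0.506) = 1.44353/1.47439018 = 0.97907.

0.979c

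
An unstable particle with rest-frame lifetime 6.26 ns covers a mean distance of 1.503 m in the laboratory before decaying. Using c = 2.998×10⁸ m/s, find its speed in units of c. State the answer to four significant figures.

0.6251c

Lab distance = (lab lifetime)·v = γτ·βc, so βγ = d/(cτ) = 1.503/(2.998×10⁸ × 6.260×10^-9) = 0.80085.
With βγ = 0.80085: γ² = 1 + (βγ)² = 1.641361, and β = (βγ)/γ = 0.80085/1.28116 = 0.6251.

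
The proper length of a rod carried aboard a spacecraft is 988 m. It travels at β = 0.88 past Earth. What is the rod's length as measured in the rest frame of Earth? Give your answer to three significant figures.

469 m

With β = 0.88, γ = 1/√(1 − 0.88²) = 1/√0.2256 = 2.1054.
Along the direction of motion the measured length is L₀/γ = 988/2.1054 = 469 m.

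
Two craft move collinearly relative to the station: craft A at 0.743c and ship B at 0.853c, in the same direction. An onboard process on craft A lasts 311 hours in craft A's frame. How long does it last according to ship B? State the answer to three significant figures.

326 hours

Speed of craft A in ship B's frame: u = (v_A − v_B)/(1 − v_A v_B/c²) = (0.743 − 0.853)/(1 − 0.743×0.853) = −0.11/0.366221 = −0.30037; |u| = 0.30037c.
At |u| = 0.30037c, γ = (1 − 0.0902221)^(−1/2) = 1.0484.
Craft A's interval is proper; time dilation gives Δt_B = γΔτ = 1.0484 × 311 hours = 326 hours.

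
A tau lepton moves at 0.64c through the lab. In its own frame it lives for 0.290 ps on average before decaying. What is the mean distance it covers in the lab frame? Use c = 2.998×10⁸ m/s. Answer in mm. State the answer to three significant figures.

0.0724 mm

γ = 1/√(1 − β²) = 1/√(1 − 0.4096) = 1/√0.5904 = 1/0.768375 = 1.3014.
Lab-frame lifetime: Δt = γτ = 1.3014 × 0.290 ps = 0.37741 ps.
Distance: d = vΔt = 0.64 × 2.998×10⁸ m/s × 3.7741×10^-13 s = 7.24×10^-5 m = 0.0724 mm.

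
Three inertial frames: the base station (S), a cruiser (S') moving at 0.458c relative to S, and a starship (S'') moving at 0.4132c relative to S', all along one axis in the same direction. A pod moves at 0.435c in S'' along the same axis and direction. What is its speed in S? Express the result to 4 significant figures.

0.8854c

Apply u = (u'+v)/(1+u'v) twice. Pod in the cruiser frame: (0.435+0.4132)/(1+0.435·0.4132) = 0.8482/1.179742 = 0.71897c.
That velocity, transformed to the rest frame of the base station: (0.71897+0.458)/(1+0.71897·0.458) = 1.17697/1.32928826 = 0.88541c.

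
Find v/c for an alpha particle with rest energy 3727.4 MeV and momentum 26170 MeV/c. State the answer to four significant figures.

0.9900

βγ = pc/(mc²) = 26170/3727.4 = 7.021.
Since γ² = 1 + (βγ)² = 50.2944, γ = √50.2944 = 7.09185, and β = (βγ)/γ = 7.021/7.09185 = 0.9900.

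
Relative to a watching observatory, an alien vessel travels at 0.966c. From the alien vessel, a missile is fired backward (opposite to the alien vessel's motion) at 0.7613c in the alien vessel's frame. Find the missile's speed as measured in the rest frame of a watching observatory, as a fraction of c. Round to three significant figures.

0.774c

In units of c, u = (u' + v)/(1 + u'v) with u' = −0.7613 and v = 0.966.
Numerator: −0.7613 + 0.966 = 0.2047. Denominator: 1 + (−0.7613)(0.966) = 0.2645842.
u = 0.2047/0.2645842 = 0.77367, so the speed is 0.774c.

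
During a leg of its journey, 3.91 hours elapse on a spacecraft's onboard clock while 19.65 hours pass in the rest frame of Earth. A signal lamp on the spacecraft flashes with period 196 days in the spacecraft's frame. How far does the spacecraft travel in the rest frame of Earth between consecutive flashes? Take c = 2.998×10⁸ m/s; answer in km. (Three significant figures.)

2.50×10^13 km

γ = Δt/Δτ = 19.65/3.91 = 5.02558.
β = √(1 − 1/γ²) = 0.98. Lab-frame period = γτ = 5.02558×196 days = 985.01 days. Distance = βc × γτ = 0.98 × 2.998×10⁸ m/s × 85104864 s = 2.5004×10^16 m = 2.50×10^13 km.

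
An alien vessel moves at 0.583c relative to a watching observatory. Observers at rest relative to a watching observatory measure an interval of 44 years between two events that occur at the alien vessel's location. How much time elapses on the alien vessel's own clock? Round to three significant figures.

Lorentz factor: γ = (1 − 0.339889)^(−1/2) = 1.2308.
The alien vessel's clock runs slow as seen from a watching observatory, so Δτ = Δt/γ = 44/1.2308 = 35.7 years.

35.7 years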